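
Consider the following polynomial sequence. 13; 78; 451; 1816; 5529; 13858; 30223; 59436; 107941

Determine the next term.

184054

Δ: 65  373  1365  3713  8329  16365  29213  48505
Δ²: 308  992  2348  4616  8036  12848  19292
Δ³: 684  1356  2268  3420  4812  6444
Δ⁴: 672  912  1152  1392  1632
Δ⁵: 240  240  240  240
Constant fifth difference = 240, so extend:
1632 + 240 = 1872;  6444 + 1872 = 8316;  19292 + 8316 = 27608;  48505 + 27608 = 76113;  107941 + 76113 = 184054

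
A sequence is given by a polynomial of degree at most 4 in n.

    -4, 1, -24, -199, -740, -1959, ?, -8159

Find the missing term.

-4264

Using the first 6 terms:
First differences: 5, -25, -175, -541, -1219
Second differences: -30, -150, -366, -678
Third differences: -120, -216, -312
Fourth differences: -96, -96
Constant fourth difference = -96.
Extend forward: -312 − 96 = -408;  -678 − 408 = -1086;  -1219 − 1086 = -2305;  -1959 − 2305 = -4264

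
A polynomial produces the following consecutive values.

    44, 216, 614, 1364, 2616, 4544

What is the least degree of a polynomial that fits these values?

4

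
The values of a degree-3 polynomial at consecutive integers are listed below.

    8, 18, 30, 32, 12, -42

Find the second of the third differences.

D1: 10, 12, 2, -20, -54
D2: 2, -10, -22, -34
D3: -12, -12, -12

-12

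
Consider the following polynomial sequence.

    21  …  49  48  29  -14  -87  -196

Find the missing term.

Using the last 6 terms:
First differences: -1  -19  -43  -73  -109
Second differences: -18  -24  -30  -36
Third differences: -6  -6  -6
Constant third difference = -6.
Extend backward: -18 + 6 = -12;  -1 + 12 = 11;  49 − 11 = 38

38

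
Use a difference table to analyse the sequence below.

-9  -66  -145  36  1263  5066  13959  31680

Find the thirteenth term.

499455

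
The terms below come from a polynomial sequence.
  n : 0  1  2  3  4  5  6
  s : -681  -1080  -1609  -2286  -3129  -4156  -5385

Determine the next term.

-6834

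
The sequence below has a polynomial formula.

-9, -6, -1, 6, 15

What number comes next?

D1: 3 , 5 , 7 , 9
D2: 2 , 2 , 2
Second differences constant at 2.
9 + 2 = 11;  15 + 11 = 26

26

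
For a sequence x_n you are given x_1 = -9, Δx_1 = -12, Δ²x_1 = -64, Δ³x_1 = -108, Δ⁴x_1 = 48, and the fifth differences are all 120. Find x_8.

-1017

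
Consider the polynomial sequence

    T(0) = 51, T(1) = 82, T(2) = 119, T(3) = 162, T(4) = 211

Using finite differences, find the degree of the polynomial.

31, 37, 43, 49
6, 6, 6
The second differences are constant, so the polynomial has degree 2.

2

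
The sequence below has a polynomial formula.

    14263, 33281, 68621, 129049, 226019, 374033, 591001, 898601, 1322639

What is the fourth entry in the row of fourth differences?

3768

Δ: 19018, 35340, 60428, 96970, 148014, 216968, 307600, 424038
Δ²: 16322, 25088, 36542, 51044, 68954, 90632, 116438
Δ³: 8766, 11454, 14502, 17910, 21678, 25806
Δ⁴: 2688, 3048, 3408, 3768, 4128
Δ⁵: 360, 360, 360, 360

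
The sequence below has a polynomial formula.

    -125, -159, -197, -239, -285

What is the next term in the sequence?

First differences: -34 , -38 , -42 , -46
Second differences: -4 , -4 , -4
The second differences are constant (-4).
-46 − 4 = -50;  -285 − 50 = -335

-335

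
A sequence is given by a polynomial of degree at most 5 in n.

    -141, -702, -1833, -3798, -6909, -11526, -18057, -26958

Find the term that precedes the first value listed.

D1: -561, -1131, -1965, -3111, -4617, -6531, -8901
D2: -570, -834, -1146, -1506, -1914, -2370
D3: -264, -312, -360, -408, -456
D4: -48, -48, -48, -48
The fourth differences are constant at -48.
Work back: -264 + 48 = -216;  -570 + 216 = -354;  -561 + 354 = -207;  -141 + 207 = 66

66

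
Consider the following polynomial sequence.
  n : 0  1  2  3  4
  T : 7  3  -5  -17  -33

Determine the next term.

-53

-4 , -8 , -12 , -16
-4 , -4 , -4
Second differences constant at -4.
-16 − 4 = -20;  -33 − 20 = -53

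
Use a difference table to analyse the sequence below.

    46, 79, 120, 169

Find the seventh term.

364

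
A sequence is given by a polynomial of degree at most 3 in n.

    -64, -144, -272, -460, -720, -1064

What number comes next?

D1: -80, -128, -188, -260, -344
D2: -48, -60, -72, -84
D3: -12, -12, -12
Constant third difference = -12, so extend:
-84 − 12 = -96;  -344 − 96 = -440;  -1064 − 440 = -1504

-1504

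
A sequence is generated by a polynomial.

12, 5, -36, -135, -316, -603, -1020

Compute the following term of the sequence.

Δ: -7 , -41 , -99 , -181 , -287 , -417
Δ²: -34 , -58 , -82 , -106 , -130
Δ³: -24 , -24 , -24 , -24
Third differences constant at -24.
-130 − 24 = -154;  -417 − 154 = -571;  -1020 − 571 = -1591

-1591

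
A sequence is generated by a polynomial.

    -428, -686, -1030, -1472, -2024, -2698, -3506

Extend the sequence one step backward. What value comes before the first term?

-244

-258, -344, -442, -552, -674, -808
-86, -98, -110, -122, -134
-12, -12, -12, -12
The third differences are constant at -12.
Work back: -86 + 12 = -74;  -258 + 74 = -184;  -428 + 184 = -244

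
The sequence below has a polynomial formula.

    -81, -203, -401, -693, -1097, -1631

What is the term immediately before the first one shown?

-17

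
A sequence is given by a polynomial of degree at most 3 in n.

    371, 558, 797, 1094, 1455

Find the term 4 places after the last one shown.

Δ: 187, 239, 297, 361
Δ²: 52, 58, 64
Δ³: 6, 6
Constant third difference = 6, so extend:
64 + 6 = 70;  361 + 70 = 431;  1455 + 431 = 1886
70 + 6 = 76;  431 + 76 = 507;  1886 + 507 = 2393
76 + 6 = 82;  507 + 82 = 589;  2393 + 589 = 2982
82 + 6 = 88;  589 + 88 = 677;  2982 + 677 = 3659

3659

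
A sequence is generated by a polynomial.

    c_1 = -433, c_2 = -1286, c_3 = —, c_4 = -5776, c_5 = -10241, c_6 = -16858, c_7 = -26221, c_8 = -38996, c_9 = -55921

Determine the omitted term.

-2941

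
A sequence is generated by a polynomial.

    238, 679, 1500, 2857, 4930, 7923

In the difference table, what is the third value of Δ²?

716

D1: 441, 821, 1357, 2073, 2993
D2: 380, 536, 716, 920
D3: 156, 180, 204
D4: 24, 24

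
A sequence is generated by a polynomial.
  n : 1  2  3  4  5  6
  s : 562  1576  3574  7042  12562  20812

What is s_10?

98032

1014 , 1998 , 3468 , 5520 , 8250
984 , 1470 , 2052 , 2730
486 , 582 , 678
96 , 96
Constant fourth difference = 96, so extend:
678 + 96 = 774;  2730 + 774 = 3504;  8250 + 3504 = 11754;  20812 + 11754 = 32566
774 + 96 = 870;  3504 + 870 = 4374;  11754 + 4374 = 16128;  32566 + 16128 = 48694
870 + 96 = 966;  4374 + 966 = 5340;  16128 + 5340 = 21468;  48694 + 21468 = 70162
966 + 96 = 1062;  5340 + 1062 = 6402;  21468 + 6402 = 27870;  70162 + 27870 = 98032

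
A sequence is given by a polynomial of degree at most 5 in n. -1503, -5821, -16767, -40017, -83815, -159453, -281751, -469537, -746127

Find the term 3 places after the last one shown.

-2419281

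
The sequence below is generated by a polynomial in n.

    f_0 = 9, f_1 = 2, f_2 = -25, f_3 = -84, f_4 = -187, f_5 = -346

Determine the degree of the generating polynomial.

3

First differences: -7, -27, -59, -103, -159
Second differences: -20, -32, -44, -56
Third differences: -12, -12, -12
The third differences are constant, so the polynomial has degree 3.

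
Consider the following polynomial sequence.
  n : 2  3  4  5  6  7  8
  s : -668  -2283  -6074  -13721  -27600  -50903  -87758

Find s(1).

-125

Δ: -1615, -3791, -7647, -13879, -23303, -36855
Δ²: -2176, -3856, -6232, -9424, -13552
Δ³: -1680, -2376, -3192, -4128
Δ⁴: -696, -816, -936
Δ⁵: -120, -120
The fifth differences are constant at -120.
Work back: -696 + 120 = -576;  -1680 + 576 = -1104;  -2176 + 1104 = -1072;  -1615 + 1072 = -543;  -668 + 543 = -125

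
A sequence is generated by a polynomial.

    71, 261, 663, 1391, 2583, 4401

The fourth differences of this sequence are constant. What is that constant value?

24

First differences: 190, 402, 728, 1192, 1818
Second differences: 212, 326, 464, 626
Third differences: 114, 138, 162
Fourth differences: 24, 24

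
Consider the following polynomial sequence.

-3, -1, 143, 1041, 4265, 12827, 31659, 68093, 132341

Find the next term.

237975

2 , 144 , 898 , 3224 , 8562 , 18832 , 36434 , 64248
142 , 754 , 2326 , 5338 , 10270 , 17602 , 27814
612 , 1572 , 3012 , 4932 , 7332 , 10212
960 , 1440 , 1920 , 2400 , 2880
480 , 480 , 480 , 480
Fifth differences constant at 480.
2880 + 480 = 3360;  10212 + 3360 = 13572;  27814 + 13572 = 41386;  64248 + 41386 = 105634;  132341 + 105634 = 237975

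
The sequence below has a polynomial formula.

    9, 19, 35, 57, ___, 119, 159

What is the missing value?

85

Using the first 4 terms:
First differences: 10  16  22
Second differences: 6  6
Constant second difference = 6.
Extend forward: 22 + 6 = 28;  57 + 28 = 85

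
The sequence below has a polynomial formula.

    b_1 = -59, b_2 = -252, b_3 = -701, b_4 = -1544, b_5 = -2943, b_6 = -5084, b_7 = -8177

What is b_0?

-193  -449  -843  -1399  -2141  -3093
-256  -394  -556  -742  -952
-138  -162  -186  -210
-24  -24  -24
The fourth differences are constant at -24.
Work back: -138 + 24 = -114;  -256 + 114 = -142;  -193 + 142 = -51;  -59 + 51 = -8

-8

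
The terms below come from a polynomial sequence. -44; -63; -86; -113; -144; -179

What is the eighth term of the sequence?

-261

First differences: -19, -23, -27, -31, -35
Second differences: -4, -4, -4, -4
Second differences constant at -4.
-35 − 4 = -39;  -179 − 39 = -218
-39 − 4 = -43;  -218 − 43 = -261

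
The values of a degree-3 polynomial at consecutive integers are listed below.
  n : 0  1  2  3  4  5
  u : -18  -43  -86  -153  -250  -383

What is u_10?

-1798

Δ: -25, -43, -67, -97, -133
Δ²: -18, -24, -30, -36
Δ³: -6, -6, -6
Constant third difference = -6, so extend:
-36 − 6 = -42;  -133 − 42 = -175;  -383 − 175 = -558
-42 − 6 = -48;  -175 − 48 = -223;  -558 − 223 = -781
-48 − 6 = -54;  -223 − 54 = -277;  -781 − 277 = -1058
-54 − 6 = -60;  -277 − 60 = -337;  -1058 − 337 = -1395
-60 − 6 = -66;  -337 − 66 = -403;  -1395 − 403 = -1798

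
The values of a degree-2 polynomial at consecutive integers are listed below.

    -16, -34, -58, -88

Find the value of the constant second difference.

-6

Δ: -18, -24, -30
Δ²: -6, -6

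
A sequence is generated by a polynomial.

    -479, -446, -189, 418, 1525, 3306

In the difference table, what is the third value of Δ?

607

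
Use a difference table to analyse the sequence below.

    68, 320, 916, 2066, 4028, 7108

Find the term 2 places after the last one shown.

First differences: 252, 596, 1150, 1962, 3080
Second differences: 344, 554, 812, 1118
Third differences: 210, 258, 306
Fourth differences: 48, 48
The fourth differences are constant (48).
306 + 48 = 354;  1118 + 354 = 1472;  3080 + 1472 = 4552;  7108 + 4552 = 11660
354 + 48 = 402;  1472 + 402 = 1874;  4552 + 1874 = 6426;  11660 + 6426 = 18086

18086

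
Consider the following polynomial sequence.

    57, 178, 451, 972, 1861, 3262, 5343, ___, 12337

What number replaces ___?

8296

Using the first 7 terms:
First differences: 121, 273, 521, 889, 1401, 2081
Second differences: 152, 248, 368, 512, 680
Third differences: 96, 120, 144, 168
Fourth differences: 24, 24, 24
Constant fourth difference = 24.
Extend forward: 168 + 24 = 192;  680 + 192 = 872;  2081 + 872 = 2953;  5343 + 2953 = 8296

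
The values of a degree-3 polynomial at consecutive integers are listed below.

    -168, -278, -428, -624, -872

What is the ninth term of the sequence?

-2504

First differences: -110  -150  -196  -248
Second differences: -40  -46  -52
Third differences: -6  -6
The third differences are constant (-6).
-52 − 6 = -58;  -248 − 58 = -306;  -872 − 306 = -1178
-58 − 6 = -64;  -306 − 64 = -370;  -1178 − 370 = -1548
-64 − 6 = -70;  -370 − 70 = -440;  -1548 − 440 = -1988
-70 − 6 = -76;  -440 − 76 = -516;  -1988 − 516 = -2504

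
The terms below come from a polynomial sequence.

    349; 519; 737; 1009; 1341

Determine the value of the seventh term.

2209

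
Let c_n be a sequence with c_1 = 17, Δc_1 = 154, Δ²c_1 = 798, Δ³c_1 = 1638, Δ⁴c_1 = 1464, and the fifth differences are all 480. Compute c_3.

1123

Build the table forward from the leading diagonal:
Δ⁵: 480, 480, 480
Δ⁴: 1464, 1944, 2424
Δ³: 1638, 3102, 5046
Δ²: 798, 2436, 5538
Δ: 154, 952, 3388
c: 17, 171, 1123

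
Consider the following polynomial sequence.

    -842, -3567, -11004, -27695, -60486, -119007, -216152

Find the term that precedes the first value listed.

First differences: -2725, -7437, -16691, -32791, -58521, -97145
Second differences: -4712, -9254, -16100, -25730, -38624
Third differences: -4542, -6846, -9630, -12894
Fourth differences: -2304, -2784, -3264
Fifth differences: -480, -480
The fifth differences are constant at -480.
Work back: -2304 + 480 = -1824;  -4542 + 1824 = -2718;  -4712 + 2718 = -1994;  -2725 + 1994 = -731;  -842 + 731 = -111

-111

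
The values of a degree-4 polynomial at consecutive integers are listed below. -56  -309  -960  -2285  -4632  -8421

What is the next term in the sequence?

-14144

D1: -253, -651, -1325, -2347, -3789
D2: -398, -674, -1022, -1442
D3: -276, -348, -420
D4: -72, -72
The fourth differences are constant (-72).
-420 − 72 = -492;  -1442 − 492 = -1934;  -3789 − 1934 = -5723;  -8421 − 5723 = -14144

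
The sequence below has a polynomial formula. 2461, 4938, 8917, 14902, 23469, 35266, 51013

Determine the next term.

Δ: 2477, 3979, 5985, 8567, 11797, 15747
Δ²: 1502, 2006, 2582, 3230, 3950
Δ³: 504, 576, 648, 720
Δ⁴: 72, 72, 72
Constant fourth difference = 72, so extend:
720 + 72 = 792;  3950 + 792 = 4742;  15747 + 4742 = 20489;  51013 + 20489 = 71502

71502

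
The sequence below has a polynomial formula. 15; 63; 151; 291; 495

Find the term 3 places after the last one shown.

D1: 48  88  140  204
D2: 40  52  64
D3: 12  12
Third differences constant at 12.
64 + 12 = 76;  204 + 76 = 280;  495 + 280 = 775
76 + 12 = 88;  280 + 88 = 368;  775 + 368 = 1143
88 + 12 = 100;  368 + 100 = 468;  1143 + 468 = 1611

1611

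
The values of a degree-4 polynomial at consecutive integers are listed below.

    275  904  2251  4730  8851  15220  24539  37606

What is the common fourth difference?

Δ: 629, 1347, 2479, 4121, 6369, 9319, 13067
Δ²: 718, 1132, 1642, 2248, 2950, 3748
Δ³: 414, 510, 606, 702, 798
Δ⁴: 96, 96, 96, 96

96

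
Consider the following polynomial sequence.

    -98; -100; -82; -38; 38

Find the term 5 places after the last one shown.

Δ: -2 , 18 , 44 , 76
Δ²: 20 , 26 , 32
Δ³: 6 , 6
The third differences are constant (6).
32 + 6 = 38;  76 + 38 = 114;  38 + 114 = 152
38 + 6 = 44;  114 + 44 = 158;  152 + 158 = 310
44 + 6 = 50;  158 + 50 = 208;  310 + 208 = 518
50 + 6 = 56;  208 + 56 = 264;  518 + 264 = 782
56 + 6 = 62;  264 + 62 = 326;  782 + 326 = 1108

1108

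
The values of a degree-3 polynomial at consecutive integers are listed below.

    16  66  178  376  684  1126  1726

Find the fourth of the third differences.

Δ: 50, 112, 198, 308, 442, 600
Δ²: 62, 86, 110, 134, 158
Δ³: 24, 24, 24, 24

24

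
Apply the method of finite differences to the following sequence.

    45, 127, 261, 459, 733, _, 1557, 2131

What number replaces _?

1095

Using the first 5 terms:
82, 134, 198, 274
52, 64, 76
12, 12
Constant third difference = 12.
Extend forward: 76 + 12 = 88;  274 + 88 = 362;  733 + 362 = 1095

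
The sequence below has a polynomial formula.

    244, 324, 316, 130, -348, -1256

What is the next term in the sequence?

D1: 80, -8, -186, -478, -908
D2: -88, -178, -292, -430
D3: -90, -114, -138
D4: -24, -24
The fourth differences are constant (-24).
-138 − 24 = -162;  -430 − 162 = -592;  -908 − 592 = -1500;  -1256 − 1500 = -2756

-2756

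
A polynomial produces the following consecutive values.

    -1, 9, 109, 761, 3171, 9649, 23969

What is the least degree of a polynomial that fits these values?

D1: 10, 100, 652, 2410, 6478, 14320
D2: 90, 552, 1758, 4068, 7842
D3: 462, 1206, 2310, 3774
D4: 744, 1104, 1464
D5: 360, 360
The fifth differences are constant, so the polynomial has degree 5.

5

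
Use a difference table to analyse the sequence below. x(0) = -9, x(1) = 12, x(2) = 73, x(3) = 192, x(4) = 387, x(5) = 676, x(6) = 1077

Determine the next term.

Δ: 21, 61, 119, 195, 289, 401
Δ²: 40, 58, 76, 94, 112
Δ³: 18, 18, 18, 18
Third differences constant at 18.
112 + 18 = 130;  401 + 130 = 531;  1077 + 531 = 1608

1608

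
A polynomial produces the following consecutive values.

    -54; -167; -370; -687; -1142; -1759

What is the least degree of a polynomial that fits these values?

-113, -203, -317, -455, -617
-90, -114, -138, -162
-24, -24, -24
The third differences are constant, so the polynomial has degree 3.

3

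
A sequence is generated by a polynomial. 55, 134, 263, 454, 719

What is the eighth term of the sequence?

79, 129, 191, 265
50, 62, 74
12, 12
Third differences constant at 12.
74 + 12 = 86;  265 + 86 = 351;  719 + 351 = 1070
86 + 12 = 98;  351 + 98 = 449;  1070 + 449 = 1519
98 + 12 = 110;  449 + 110 = 559;  1519 + 559 = 2078

2078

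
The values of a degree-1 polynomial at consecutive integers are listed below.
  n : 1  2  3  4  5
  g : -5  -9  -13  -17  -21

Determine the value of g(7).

-29

D1: -4 , -4 , -4 , -4
First differences constant at -4.
-21 − 4 = -25
-25 − 4 = -29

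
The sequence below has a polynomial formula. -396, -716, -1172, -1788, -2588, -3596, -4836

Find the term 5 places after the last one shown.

-15356

Δ: -320, -456, -616, -800, -1008, -1240
Δ²: -136, -160, -184, -208, -232
Δ³: -24, -24, -24, -24
Third differences constant at -24.
-232 − 24 = -256;  -1240 − 256 = -1496;  -4836 − 1496 = -6332
-256 − 24 = -280;  -1496 − 280 = -1776;  -6332 − 1776 = -8108
-280 − 24 = -304;  -1776 − 304 = -2080;  -8108 − 2080 = -10188
-304 − 24 = -328;  -2080 − 328 = -2408;  -10188 − 2408 = -12596
-328 − 24 = -352;  -2408 − 352 = -2760;  -12596 − 2760 = -15356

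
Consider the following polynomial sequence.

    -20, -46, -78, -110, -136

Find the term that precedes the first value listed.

-26, -32, -32, -26
-6, 0, 6
6, 6
The third differences are constant at 6.
Work back: -6 − 6 = -12;  -26 + 12 = -14;  -20 + 14 = -6

-6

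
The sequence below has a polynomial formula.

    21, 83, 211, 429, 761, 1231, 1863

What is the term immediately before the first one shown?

D1: 62, 128, 218, 332, 470, 632
D2: 66, 90, 114, 138, 162
D3: 24, 24, 24, 24
The third differences are constant at 24.
Work back: 66 − 24 = 42;  62 − 42 = 20;  21 − 20 = 1

1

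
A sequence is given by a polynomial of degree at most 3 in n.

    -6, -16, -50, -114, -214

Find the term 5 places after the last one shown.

-1464

-10, -34, -64, -100
-24, -30, -36
-6, -6
The third differences are constant (-6).
-36 − 6 = -42;  -100 − 42 = -142;  -214 − 142 = -356
-42 − 6 = -48;  -142 − 48 = -190;  -356 − 190 = -546
-48 − 6 = -54;  -190 − 54 = -244;  -546 − 244 = -790
-54 − 6 = -60;  -244 − 60 = -304;  -790 − 304 = -1094
-60 − 6 = -66;  -304 − 66 = -370;  -1094 − 370 = -1464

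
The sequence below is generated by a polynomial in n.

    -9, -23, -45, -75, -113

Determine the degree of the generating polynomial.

2

-14, -22, -30, -38
-8, -8, -8
The second differences are constant, so the polynomial has degree 2.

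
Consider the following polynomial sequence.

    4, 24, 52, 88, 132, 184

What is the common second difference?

First differences: 20, 28, 36, 44, 52
Second differences: 8, 8, 8, 8

8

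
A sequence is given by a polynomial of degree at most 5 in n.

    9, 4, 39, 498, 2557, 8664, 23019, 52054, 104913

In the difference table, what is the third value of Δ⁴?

D1: -5, 35, 459, 2059, 6107, 14355, 29035, 52859
D2: 40, 424, 1600, 4048, 8248, 14680, 23824
D3: 384, 1176, 2448, 4200, 6432, 9144
D4: 792, 1272, 1752, 2232, 2712
D5: 480, 480, 480, 480

1752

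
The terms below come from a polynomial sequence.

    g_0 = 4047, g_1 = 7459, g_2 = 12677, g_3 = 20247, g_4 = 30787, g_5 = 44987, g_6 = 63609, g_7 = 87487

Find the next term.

117527

3412, 5218, 7570, 10540, 14200, 18622, 23878
1806, 2352, 2970, 3660, 4422, 5256
546, 618, 690, 762, 834
72, 72, 72, 72
Constant fourth difference = 72, so extend:
834 + 72 = 906;  5256 + 906 = 6162;  23878 + 6162 = 30040;  87487 + 30040 = 117527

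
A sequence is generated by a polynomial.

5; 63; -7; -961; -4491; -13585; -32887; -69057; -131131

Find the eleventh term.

-383175

First differences: 58  -70  -954  -3530  -9094  -19302  -36170  -62074
Second differences: -128  -884  -2576  -5564  -10208  -16868  -25904
Third differences: -756  -1692  -2988  -4644  -6660  -9036
Fourth differences: -936  -1296  -1656  -2016  -2376
Fifth differences: -360  -360  -360  -360
The fifth differences are constant (-360).
-2376 − 360 = -2736;  -9036 − 2736 = -11772;  -25904 − 11772 = -37676;  -62074 − 37676 = -99750;  -131131 − 99750 = -230881
-2736 − 360 = -3096;  -11772 − 3096 = -14868;  -37676 − 14868 = -52544;  -99750 − 52544 = -152294;  -230881 − 152294 = -383175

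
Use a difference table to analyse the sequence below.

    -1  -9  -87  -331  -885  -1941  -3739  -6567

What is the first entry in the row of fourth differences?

Δ: -8, -78, -244, -554, -1056, -1798, -2828
Δ²: -70, -166, -310, -502, -742, -1030
Δ³: -96, -144, -192, -240, -288
Δ⁴: -48, -48, -48, -48

-48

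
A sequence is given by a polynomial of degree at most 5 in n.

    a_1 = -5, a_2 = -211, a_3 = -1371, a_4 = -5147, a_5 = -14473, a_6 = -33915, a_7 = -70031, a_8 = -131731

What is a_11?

Δ: -206  -1160  -3776  -9326  -19442  -36116  -61700
Δ²: -954  -2616  -5550  -10116  -16674  -25584
Δ³: -1662  -2934  -4566  -6558  -8910
Δ⁴: -1272  -1632  -1992  -2352
Δ⁵: -360  -360  -360
Constant fifth difference = -360, so extend:
-2352 − 360 = -2712;  -8910 − 2712 = -11622;  -25584 − 11622 = -37206;  -61700 − 37206 = -98906;  -131731 − 98906 = -230637
-2712 − 360 = -3072;  -11622 − 3072 = -14694;  -37206 − 14694 = -51900;  -98906 − 51900 = -150806;  -230637 − 150806 = -381443
-3072 − 360 = -3432;  -14694 − 3432 = -18126;  -51900 − 18126 = -70026;  -150806 − 70026 = -220832;  -381443 − 220832 = -602275

-602275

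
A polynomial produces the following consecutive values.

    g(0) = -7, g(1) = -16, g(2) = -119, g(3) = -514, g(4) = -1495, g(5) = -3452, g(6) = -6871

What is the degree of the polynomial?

First differences: -9, -103, -395, -981, -1957, -3419
Second differences: -94, -292, -586, -976, -1462
Third differences: -198, -294, -390, -486
Fourth differences: -96, -96, -96
The fourth differences are constant, so the polynomial has degree 4.

4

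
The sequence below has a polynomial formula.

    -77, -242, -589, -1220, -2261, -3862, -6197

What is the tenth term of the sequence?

D1: -165  -347  -631  -1041  -1601  -2335
D2: -182  -284  -410  -560  -734
D3: -102  -126  -150  -174
D4: -24  -24  -24
The fourth differences are constant (-24).
-174 − 24 = -198;  -734 − 198 = -932;  -2335 − 932 = -3267;  -6197 − 3267 = -9464
-198 − 24 = -222;  -932 − 222 = -1154;  -3267 − 1154 = -4421;  -9464 − 4421 = -13885
-222 − 24 = -246;  -1154 − 246 = -1400;  -4421 − 1400 = -5821;  -13885 − 5821 = -19706

-19706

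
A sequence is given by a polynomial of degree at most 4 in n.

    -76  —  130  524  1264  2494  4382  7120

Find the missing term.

Using the last 6 terms:
394, 740, 1230, 1888, 2738
346, 490, 658, 850
144, 168, 192
24, 24
Constant fourth difference = 24.
Extend backward: 144 − 24 = 120;  346 − 120 = 226;  394 − 226 = 168;  130 − 168 = -38

-38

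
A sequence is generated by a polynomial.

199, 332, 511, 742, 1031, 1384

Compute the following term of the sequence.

Δ: 133  179  231  289  353
Δ²: 46  52  58  64
Δ³: 6  6  6
Constant third difference = 6, so extend:
64 + 6 = 70;  353 + 70 = 423;  1384 + 423 = 1807

1807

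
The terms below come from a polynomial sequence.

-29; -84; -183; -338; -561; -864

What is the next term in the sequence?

Δ: -55  -99  -155  -223  -303
Δ²: -44  -56  -68  -80
Δ³: -12  -12  -12
Constant third difference = -12, so extend:
-80 − 12 = -92;  -303 − 92 = -395;  -864 − 395 = -1259

-1259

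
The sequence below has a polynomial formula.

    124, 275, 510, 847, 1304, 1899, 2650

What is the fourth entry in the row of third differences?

18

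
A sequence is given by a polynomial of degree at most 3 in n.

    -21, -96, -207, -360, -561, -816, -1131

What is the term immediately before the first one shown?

24

-75  -111  -153  -201  -255  -315
-36  -42  -48  -54  -60
-6  -6  -6  -6
The third differences are constant at -6.
Work back: -36 + 6 = -30;  -75 + 30 = -45;  -21 + 45 = 24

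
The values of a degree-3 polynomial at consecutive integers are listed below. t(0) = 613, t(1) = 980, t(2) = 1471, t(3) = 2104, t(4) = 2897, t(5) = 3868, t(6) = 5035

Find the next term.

6416

Δ: 367, 491, 633, 793, 971, 1167
Δ²: 124, 142, 160, 178, 196
Δ³: 18, 18, 18, 18
Constant third difference = 18, so extend:
196 + 18 = 214;  1167 + 214 = 1381;  5035 + 1381 = 6416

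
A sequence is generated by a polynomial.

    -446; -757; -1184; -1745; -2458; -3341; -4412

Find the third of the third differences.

-18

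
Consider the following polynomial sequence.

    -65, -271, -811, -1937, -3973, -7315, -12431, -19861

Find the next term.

-30217

First differences: -206, -540, -1126, -2036, -3342, -5116, -7430
Second differences: -334, -586, -910, -1306, -1774, -2314
Third differences: -252, -324, -396, -468, -540
Fourth differences: -72, -72, -72, -72
Constant fourth difference = -72, so extend:
-540 − 72 = -612;  -2314 − 612 = -2926;  -7430 − 2926 = -10356;  -19861 − 10356 = -30217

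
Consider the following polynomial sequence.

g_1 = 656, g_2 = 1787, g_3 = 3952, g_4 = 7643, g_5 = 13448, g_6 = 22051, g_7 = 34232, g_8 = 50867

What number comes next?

D1: 1131 , 2165 , 3691 , 5805 , 8603 , 12181 , 16635
D2: 1034 , 1526 , 2114 , 2798 , 3578 , 4454
D3: 492 , 588 , 684 , 780 , 876
D4: 96 , 96 , 96 , 96
The fourth differences are constant (96).
876 + 96 = 972;  4454 + 972 = 5426;  16635 + 5426 = 22061;  50867 + 22061 = 72928

72928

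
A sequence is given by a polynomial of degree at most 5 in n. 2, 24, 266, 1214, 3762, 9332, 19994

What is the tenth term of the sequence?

22  242  948  2548  5570  10662
220  706  1600  3022  5092
486  894  1422  2070
408  528  648
120  120
The fifth differences are constant (120).
648 + 120 = 768;  2070 + 768 = 2838;  5092 + 2838 = 7930;  10662 + 7930 = 18592;  19994 + 18592 = 38586
768 + 120 = 888;  2838 + 888 = 3726;  7930 + 3726 = 11656;  18592 + 11656 = 30248;  38586 + 30248 = 68834
888 + 120 = 1008;  3726 + 1008 = 4734;  11656 + 4734 = 16390;  30248 + 16390 = 46638;  68834 + 46638 = 115472

115472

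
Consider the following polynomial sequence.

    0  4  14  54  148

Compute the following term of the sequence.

4, 10, 40, 94
6, 30, 54
24, 24
Third differences constant at 24.
54 + 24 = 78;  94 + 78 = 172;  148 + 172 = 320

320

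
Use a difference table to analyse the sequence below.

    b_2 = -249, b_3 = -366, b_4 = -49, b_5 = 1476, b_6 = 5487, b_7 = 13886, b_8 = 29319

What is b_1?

-117  317  1525  4011  8399  15433
434  1208  2486  4388  7034
774  1278  1902  2646
504  624  744
120  120
The fifth differences are constant at 120.
Work back: 504 − 120 = 384;  774 − 384 = 390;  434 − 390 = 44;  -117 − 44 = -161;  -249 + 161 = -88

-88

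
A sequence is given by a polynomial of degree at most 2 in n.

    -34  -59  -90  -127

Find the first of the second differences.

D1: -25, -31, -37
D2: -6, -6

-6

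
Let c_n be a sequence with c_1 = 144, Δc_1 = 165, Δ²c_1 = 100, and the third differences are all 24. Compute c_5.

Build the table forward from the leading diagonal:
Δ³: 24  24  24  24  24
Δ²: 100  124  148  172  196
Δ: 165  265  389  537  709
c: 144  309  574  963  1500

1500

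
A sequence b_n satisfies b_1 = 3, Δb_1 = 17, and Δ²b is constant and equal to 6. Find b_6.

Build the table forward from the leading diagonal:
Δ²: 6, 6, 6, 6, 6, 6
Δ: 17, 23, 29, 35, 41, 47
b: 3, 20, 43, 72, 107, 148

148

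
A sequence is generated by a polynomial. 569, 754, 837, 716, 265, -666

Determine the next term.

D1: 185, 83, -121, -451, -931
D2: -102, -204, -330, -480
D3: -102, -126, -150
D4: -24, -24
Fourth differences constant at -24.
-150 − 24 = -174;  -480 − 174 = -654;  -931 − 654 = -1585;  -666 − 1585 = -2251

-2251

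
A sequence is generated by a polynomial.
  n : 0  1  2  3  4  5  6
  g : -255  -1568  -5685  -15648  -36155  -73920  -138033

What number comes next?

-240320

-1313, -4117, -9963, -20507, -37765, -64113
-2804, -5846, -10544, -17258, -26348
-3042, -4698, -6714, -9090
-1656, -2016, -2376
-360, -360
Fifth differences constant at -360.
-2376 − 360 = -2736;  -9090 − 2736 = -11826;  -26348 − 11826 = -38174;  -64113 − 38174 = -102287;  -138033 − 102287 = -240320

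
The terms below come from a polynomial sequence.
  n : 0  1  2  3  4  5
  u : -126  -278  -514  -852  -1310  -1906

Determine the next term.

-2658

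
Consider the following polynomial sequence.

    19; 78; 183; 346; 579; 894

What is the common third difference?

12

First differences: 59, 105, 163, 233, 315
Second differences: 46, 58, 70, 82
Third differences: 12, 12, 12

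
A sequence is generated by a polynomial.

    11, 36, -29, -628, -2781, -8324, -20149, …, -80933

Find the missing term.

Using the first 7 terms:
D1: 25, -65, -599, -2153, -5543, -11825
D2: -90, -534, -1554, -3390, -6282
D3: -444, -1020, -1836, -2892
D4: -576, -816, -1056
D5: -240, -240
Constant fifth difference = -240.
Extend forward: -1056 − 240 = -1296;  -2892 − 1296 = -4188;  -6282 − 4188 = -10470;  -11825 − 10470 = -22295;  -20149 − 22295 = -42444

-42444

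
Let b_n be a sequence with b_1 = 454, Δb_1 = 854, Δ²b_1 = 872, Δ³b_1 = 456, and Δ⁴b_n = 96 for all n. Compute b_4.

Build the table forward from the leading diagonal:
Fourth differences: 96, 96, 96, 96
Third differences: 456, 552, 648, 744
Second differences: 872, 1328, 1880, 2528
First differences: 854, 1726, 3054, 4934
b: 454, 1308, 3034, 6088

6088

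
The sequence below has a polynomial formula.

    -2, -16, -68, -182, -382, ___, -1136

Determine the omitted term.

-692

Using the first 5 terms:
Δ: -14  -52  -114  -200
Δ²: -38  -62  -86
Δ³: -24  -24
Constant third difference = -24.
Extend forward: -86 − 24 = -110;  -200 − 110 = -310;  -382 − 310 = -692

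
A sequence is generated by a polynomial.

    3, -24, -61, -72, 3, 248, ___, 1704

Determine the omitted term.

Using the first 6 terms:
-27  -37  -11  75  245
-10  26  86  170
36  60  84
24  24
Constant fourth difference = 24.
Extend forward: 84 + 24 = 108;  170 + 108 = 278;  245 + 278 = 523;  248 + 523 = 771

771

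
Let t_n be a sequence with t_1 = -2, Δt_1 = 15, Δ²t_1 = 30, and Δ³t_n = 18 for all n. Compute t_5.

310

Build the table forward from the leading diagonal:
Third differences: 18  18  18  18  18
Second differences: 30  48  66  84  102
First differences: 15  45  93  159  243
t: -2  13  58  151  310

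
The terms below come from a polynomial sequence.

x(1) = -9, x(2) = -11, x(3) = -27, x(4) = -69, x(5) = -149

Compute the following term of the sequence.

First differences: -2  -16  -42  -80
Second differences: -14  -26  -38
Third differences: -12  -12
Constant third difference = -12, so extend:
-38 − 12 = -50;  -80 − 50 = -130;  -149 − 130 = -279

-279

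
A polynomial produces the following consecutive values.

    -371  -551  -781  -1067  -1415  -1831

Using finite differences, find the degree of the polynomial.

3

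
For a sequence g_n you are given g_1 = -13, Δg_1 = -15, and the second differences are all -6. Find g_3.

-49

Build the table forward from the leading diagonal:
Second differences: -6, -6, -6
First differences: -15, -21, -27
g: -13, -28, -49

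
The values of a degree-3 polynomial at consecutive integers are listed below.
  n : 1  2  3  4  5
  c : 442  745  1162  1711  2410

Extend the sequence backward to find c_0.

235

First differences: 303, 417, 549, 699
Second differences: 114, 132, 150
Third differences: 18, 18
The third differences are constant at 18.
Work back: 114 − 18 = 96;  303 − 96 = 207;  442 − 207 = 235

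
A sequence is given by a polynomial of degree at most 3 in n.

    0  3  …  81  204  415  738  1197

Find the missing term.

Using the last 5 terms:
123, 211, 323, 459
88, 112, 136
24, 24
Constant third difference = 24.
Extend backward: 88 − 24 = 64;  123 − 64 = 59;  81 − 59 = 22

22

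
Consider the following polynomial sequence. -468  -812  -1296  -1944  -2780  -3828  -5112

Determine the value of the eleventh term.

D1: -344  -484  -648  -836  -1048  -1284
D2: -140  -164  -188  -212  -236
D3: -24  -24  -24  -24
The third differences are constant (-24).
-236 − 24 = -260;  -1284 − 260 = -1544;  -5112 − 1544 = -6656
-260 − 24 = -284;  -1544 − 284 = -1828;  -6656 − 1828 = -8484
-284 − 24 = -308;  -1828 − 308 = -2136;  -8484 − 2136 = -10620
-308 − 24 = -332;  -2136 − 332 = -2468;  -10620 − 2468 = -13088

-13088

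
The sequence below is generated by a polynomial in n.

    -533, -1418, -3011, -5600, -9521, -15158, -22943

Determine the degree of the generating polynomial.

First differences: -885, -1593, -2589, -3921, -5637, -7785
Second differences: -708, -996, -1332, -1716, -2148
Third differences: -288, -336, -384, -432
Fourth differences: -48, -48, -48
The fourth differences are constant, so the polynomial has degree 4.

4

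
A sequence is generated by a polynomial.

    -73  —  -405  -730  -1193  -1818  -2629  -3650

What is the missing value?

Using the last 6 terms:
-325  -463  -625  -811  -1021
-138  -162  -186  -210
-24  -24  -24
Constant third difference = -24.
Extend backward: -138 + 24 = -114;  -325 + 114 = -211;  -405 + 211 = -194

-194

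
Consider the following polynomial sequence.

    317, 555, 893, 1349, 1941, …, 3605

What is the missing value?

Using the first 5 terms:
First differences: 238  338  456  592
Second differences: 100  118  136
Third differences: 18  18
Constant third difference = 18.
Extend forward: 136 + 18 = 154;  592 + 154 = 746;  1941 + 746 = 2687

2687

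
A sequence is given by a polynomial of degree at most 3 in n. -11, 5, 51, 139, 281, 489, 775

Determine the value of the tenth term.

First differences: 16  46  88  142  208  286
Second differences: 30  42  54  66  78
Third differences: 12  12  12  12
The third differences are constant (12).
78 + 12 = 90;  286 + 90 = 376;  775 + 376 = 1151
90 + 12 = 102;  376 + 102 = 478;  1151 + 478 = 1629
102 + 12 = 114;  478 + 114 = 592;  1629 + 592 = 2221

2221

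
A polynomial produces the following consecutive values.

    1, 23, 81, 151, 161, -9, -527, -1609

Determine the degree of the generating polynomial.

First differences: 22, 58, 70, 10, -170, -518, -1082
Second differences: 36, 12, -60, -180, -348, -564
Third differences: -24, -72, -120, -168, -216
Fourth differences: -48, -48, -48, -48
The fourth differences are constant, so the polynomial has degree 4.

4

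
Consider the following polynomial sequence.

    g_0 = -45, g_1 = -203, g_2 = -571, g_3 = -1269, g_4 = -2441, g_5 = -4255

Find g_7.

-10601

D1: -158 , -368 , -698 , -1172 , -1814
D2: -210 , -330 , -474 , -642
D3: -120 , -144 , -168
D4: -24 , -24
The fourth differences are constant (-24).
-168 − 24 = -192;  -642 − 192 = -834;  -1814 − 834 = -2648;  -4255 − 2648 = -6903
-192 − 24 = -216;  -834 − 216 = -1050;  -2648 − 1050 = -3698;  -6903 − 3698 = -10601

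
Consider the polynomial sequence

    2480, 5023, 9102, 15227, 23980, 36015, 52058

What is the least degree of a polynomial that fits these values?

D1: 2543, 4079, 6125, 8753, 12035, 16043
D2: 1536, 2046, 2628, 3282, 4008
D3: 510, 582, 654, 726
D4: 72, 72, 72
The fourth differences are constant, so the polynomial has degree 4.

4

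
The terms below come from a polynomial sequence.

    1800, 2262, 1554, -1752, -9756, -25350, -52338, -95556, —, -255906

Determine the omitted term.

Using the first 8 terms:
462  -708  -3306  -8004  -15594  -26988  -43218
-1170  -2598  -4698  -7590  -11394  -16230
-1428  -2100  -2892  -3804  -4836
-672  -792  -912  -1032
-120  -120  -120
Constant fifth difference = -120.
Extend forward: -1032 − 120 = -1152;  -4836 − 1152 = -5988;  -16230 − 5988 = -22218;  -43218 − 22218 = -65436;  -95556 − 65436 = -160992

-160992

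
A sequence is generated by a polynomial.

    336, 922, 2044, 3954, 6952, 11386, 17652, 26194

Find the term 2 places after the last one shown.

586, 1122, 1910, 2998, 4434, 6266, 8542
536, 788, 1088, 1436, 1832, 2276
252, 300, 348, 396, 444
48, 48, 48, 48
Fourth differences constant at 48.
444 + 48 = 492;  2276 + 492 = 2768;  8542 + 2768 = 11310;  26194 + 11310 = 37504
492 + 48 = 540;  2768 + 540 = 3308;  11310 + 3308 = 14618;  37504 + 14618 = 52122

52122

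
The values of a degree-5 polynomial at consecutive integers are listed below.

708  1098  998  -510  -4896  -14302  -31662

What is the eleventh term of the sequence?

First differences: 390, -100, -1508, -4386, -9406, -17360
Second differences: -490, -1408, -2878, -5020, -7954
Third differences: -918, -1470, -2142, -2934
Fourth differences: -552, -672, -792
Fifth differences: -120, -120
Fifth differences constant at -120.
-792 − 120 = -912;  -2934 − 912 = -3846;  -7954 − 3846 = -11800;  -17360 − 11800 = -29160;  -31662 − 29160 = -60822
-912 − 120 = -1032;  -3846 − 1032 = -4878;  -11800 − 4878 = -16678;  -29160 − 16678 = -45838;  -60822 − 45838 = -106660
-1032 − 120 = -1152;  -4878 − 1152 = -6030;  -16678 − 6030 = -22708;  -45838 − 22708 = -68546;  -106660 − 68546 = -175206
-1152 − 120 = -1272;  -6030 − 1272 = -7302;  -22708 − 7302 = -30010;  -68546 − 30010 = -98556;  -175206 − 98556 = -273762

-273762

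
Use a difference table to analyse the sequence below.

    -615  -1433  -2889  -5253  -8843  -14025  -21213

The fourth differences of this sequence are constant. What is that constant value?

D1: -818, -1456, -2364, -3590, -5182, -7188
D2: -638, -908, -1226, -1592, -2006
D3: -270, -318, -366, -414
D4: -48, -48, -48

-48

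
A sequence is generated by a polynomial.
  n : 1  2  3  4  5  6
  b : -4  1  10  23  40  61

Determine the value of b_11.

226

First differences: 5, 9, 13, 17, 21
Second differences: 4, 4, 4, 4
Constant second difference = 4, so extend:
21 + 4 = 25;  61 + 25 = 86
25 + 4 = 29;  86 + 29 = 115
29 + 4 = 33;  115 + 33 = 148
33 + 4 = 37;  148 + 37 = 185
37 + 4 = 41;  185 + 41 = 226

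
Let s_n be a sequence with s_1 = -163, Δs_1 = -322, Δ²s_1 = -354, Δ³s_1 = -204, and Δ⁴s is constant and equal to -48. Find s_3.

-1161

Build the table forward from the leading diagonal:
Δ⁴: -48  -48  -48
Δ³: -204  -252  -300
Δ²: -354  -558  -810
Δ: -322  -676  -1234
s: -163  -485  -1161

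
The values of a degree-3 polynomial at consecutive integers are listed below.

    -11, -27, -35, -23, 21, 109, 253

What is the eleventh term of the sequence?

First differences: -16 , -8 , 12 , 44 , 88 , 144
Second differences: 8 , 20 , 32 , 44 , 56
Third differences: 12 , 12 , 12 , 12
Third differences constant at 12.
56 + 12 = 68;  144 + 68 = 212;  253 + 212 = 465
68 + 12 = 80;  212 + 80 = 292;  465 + 292 = 757
80 + 12 = 92;  292 + 92 = 384;  757 + 384 = 1141
92 + 12 = 104;  384 + 104 = 488;  1141 + 488 = 1629

1629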